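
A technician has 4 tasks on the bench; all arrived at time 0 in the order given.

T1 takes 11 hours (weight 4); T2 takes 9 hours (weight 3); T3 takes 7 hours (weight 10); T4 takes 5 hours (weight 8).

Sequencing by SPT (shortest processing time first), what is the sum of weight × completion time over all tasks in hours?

SPT (increasing processing time): T4 T3 T2 T1.
T4: finishes 5, weight 8, w·C = 40
T3: finishes 12, weight 10, w·C = 120
T2: finishes 21, weight 3, w·C = 63
T1: finishes 32, weight 4, w·C = 128
Sum = 40+120+63+128 = 351.

351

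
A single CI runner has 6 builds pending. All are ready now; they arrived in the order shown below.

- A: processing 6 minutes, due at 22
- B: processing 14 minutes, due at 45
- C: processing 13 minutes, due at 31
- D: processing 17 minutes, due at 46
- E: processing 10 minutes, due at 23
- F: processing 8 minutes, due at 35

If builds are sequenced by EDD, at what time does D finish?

EDD (increasing due date): A E C F B D.
A: 0→6
E: 6→16
C: 16→29
F: 29→37
B: 37→51
D: 51→68

68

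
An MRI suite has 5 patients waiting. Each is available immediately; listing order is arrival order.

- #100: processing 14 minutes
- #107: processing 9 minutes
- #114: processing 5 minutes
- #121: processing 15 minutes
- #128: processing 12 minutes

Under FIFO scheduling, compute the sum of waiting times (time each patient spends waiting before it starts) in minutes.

FIFO (arrival order): #100 #107 #114 #121 #128.
#100: waits 0, runs 0→14
#107: waits 14, runs 14→23
#114: waits 23, runs 23→28
#121: waits 28, runs 28→43
#128: waits 43, runs 43→55
Sum = 0+14+23+28+43 = 108.

108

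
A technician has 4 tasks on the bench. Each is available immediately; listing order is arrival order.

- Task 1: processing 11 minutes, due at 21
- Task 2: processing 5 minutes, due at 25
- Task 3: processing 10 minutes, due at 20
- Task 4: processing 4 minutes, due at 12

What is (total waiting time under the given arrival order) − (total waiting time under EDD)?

10

FIFO (arrival order): Task 1 Task 2 Task 3 Task 4.
Task 1: waits 0, runs 0→11
Task 2: waits 11, runs 11→16
Task 3: waits 16, runs 16→26
Task 4: waits 26, runs 26→30
Sum = 0+11+16+26 = 53.
EDD (increasing due date): Task 4 Task 3 Task 1 Task 2.
Task 4: waits 0, runs 0→4
Task 3: waits 4, runs 4→14
Task 1: waits 14, runs 14→25
Task 2: waits 25, runs 25→30
Sum = 0+4+14+25 = 43.
Difference = 53 − 43 = 10.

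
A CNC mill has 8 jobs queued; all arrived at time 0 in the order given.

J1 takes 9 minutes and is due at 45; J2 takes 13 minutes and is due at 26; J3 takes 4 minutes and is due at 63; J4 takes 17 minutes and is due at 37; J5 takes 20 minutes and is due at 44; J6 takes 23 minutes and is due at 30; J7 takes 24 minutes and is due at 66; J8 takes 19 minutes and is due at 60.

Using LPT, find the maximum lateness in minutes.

90

LPT (decreasing processing time): J7 J6 J5 J8 J4 J2 J1 J3.
J7: 0→24, due 66, lateness -42
J6: 24→47, due 30, lateness 17
J5: 47→67, due 44, lateness 23
J8: 67→86, due 60, lateness 26
J4: 86→103, due 37, lateness 66
J2: 103→116, due 26, lateness 90
J1: 116→125, due 45, lateness 80
J3: 125→129, due 63, lateness 66
Maximum = 90.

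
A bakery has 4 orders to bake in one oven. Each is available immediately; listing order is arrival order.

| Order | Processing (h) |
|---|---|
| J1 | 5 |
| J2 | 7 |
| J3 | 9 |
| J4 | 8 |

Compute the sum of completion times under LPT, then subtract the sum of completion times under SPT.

13

LPT (decreasing processing time): J3 J4 J2 J1.
J3: 0→9
J4: 9→17
J2: 17→24
J1: 24→29
Sum = 9+17+24+29 = 79.
SPT (increasing processing time): J1 J2 J4 J3.
J1: 0→5
J2: 5→12
J4: 12→20
J3: 20→29
Sum = 5+12+20+29 = 66.
Difference = 79 − 66 = 13.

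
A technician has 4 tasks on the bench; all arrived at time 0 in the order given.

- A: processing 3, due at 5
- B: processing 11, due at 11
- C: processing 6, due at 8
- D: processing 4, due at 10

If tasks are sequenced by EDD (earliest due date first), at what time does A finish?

3

EDD (increasing due date): A C D B.
A: 0→3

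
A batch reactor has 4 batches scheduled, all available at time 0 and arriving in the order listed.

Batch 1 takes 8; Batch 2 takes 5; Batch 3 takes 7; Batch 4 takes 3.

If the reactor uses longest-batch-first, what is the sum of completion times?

66

LPT (decreasing processing time): Batch 1 Batch 3 Batch 2 Batch 4.
Batch 1: 0→8
Batch 3: 8→15
Batch 2: 15→20
Batch 4: 20→23
Sum = 8+15+20+23 = 66.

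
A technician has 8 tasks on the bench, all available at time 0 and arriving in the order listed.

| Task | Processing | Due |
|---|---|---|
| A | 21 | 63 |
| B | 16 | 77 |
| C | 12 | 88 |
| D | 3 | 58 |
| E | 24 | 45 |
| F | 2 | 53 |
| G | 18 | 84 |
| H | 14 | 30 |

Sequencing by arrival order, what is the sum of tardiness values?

FIFO (arrival order): A B C D E F G H.
A: 0→21, due 63, tardiness 0
B: 21→37, due 77, tardiness 0
C: 37→49, due 88, tardiness 0
D: 49→52, due 58, tardiness 0
E: 52→76, due 45, tardiness 31
F: 76→78, due 53, tardiness 25
G: 78→96, due 84, tardiness 12
H: 96→110, due 30, tardiness 80
Sum = 0+0+0+0+31+25+12+80 = 148.

148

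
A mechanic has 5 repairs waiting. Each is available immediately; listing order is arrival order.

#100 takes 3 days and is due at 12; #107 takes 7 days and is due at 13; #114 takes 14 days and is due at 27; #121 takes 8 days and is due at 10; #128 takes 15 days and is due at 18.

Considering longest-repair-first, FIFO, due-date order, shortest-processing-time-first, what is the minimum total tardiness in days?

40

LPT (decreasing processing time): #128 #114 #121 #107 #100.
#128: 0→15, due 18, tardiness 0
#114: 15→29, due 27, tardiness 2
#121: 29→37, due 10, tardiness 27
#107: 37→44, due 13, tardiness 31
#100: 44→47, due 12, tardiness 35
Sum = 0+2+27+31+35 = 95.
FIFO (arrival order): #100 #107 #114 #121 #128.
#100: 0→3, due 12, tardiness 0
#107: 3→10, due 13, tardiness 0
#114: 10→24, due 27, tardiness 0
#121: 24→32, due 10, tardiness 22
#128: 32→47, due 18, tardiness 29
Sum = 0+0+0+22+29 = 51.
EDD (increasing due date): #121 #100 #107 #128 #114.
#121: 0→8, due 10, tardiness 0
#100: 8→11, due 12, tardiness 0
#107: 11→18, due 13, tardiness 5
#128: 18→33, due 18, tardiness 15
#114: 33→47, due 27, tardiness 20
Sum = 0+0+5+15+20 = 40.
SPT (increasing processing time): #100 #107 #121 #114 #128.
#100: 0→3, due 12, tardiness 0
#107: 3→10, due 13, tardiness 0
#121: 10→18, due 10, tardiness 8
#114: 18→32, due 27, tardiness 5
#128: 32→47, due 18, tardiness 29
Sum = 0+0+8+5+29 = 42.
LPT 95, FIFO 51, EDD 40, SPT 42 → minimum 40.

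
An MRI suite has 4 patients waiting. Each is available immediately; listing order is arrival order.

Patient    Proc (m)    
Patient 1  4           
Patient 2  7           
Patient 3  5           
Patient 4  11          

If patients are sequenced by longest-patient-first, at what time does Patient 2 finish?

LPT (decreasing processing time): Patient 4 Patient 2 Patient 3 Patient 1.
Patient 4: 0→11
Patient 2: 11→18

18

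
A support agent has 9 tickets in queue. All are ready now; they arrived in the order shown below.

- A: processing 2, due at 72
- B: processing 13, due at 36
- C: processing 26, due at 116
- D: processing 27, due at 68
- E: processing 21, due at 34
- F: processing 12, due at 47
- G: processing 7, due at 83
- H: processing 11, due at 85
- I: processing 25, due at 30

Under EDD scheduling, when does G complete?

EDD (increasing due date): I E B F D A G H C.
I: 0→25
E: 25→46
B: 46→59
F: 59→71
D: 71→98
A: 98→100
G: 100→107

107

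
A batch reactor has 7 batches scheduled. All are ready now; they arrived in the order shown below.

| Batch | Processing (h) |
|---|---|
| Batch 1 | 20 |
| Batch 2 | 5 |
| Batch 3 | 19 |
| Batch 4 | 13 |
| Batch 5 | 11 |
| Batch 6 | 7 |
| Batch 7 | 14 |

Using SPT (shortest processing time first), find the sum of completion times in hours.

284

SPT (increasing processing time): Batch 2 Batch 6 Batch 5 Batch 4 Batch 7 Batch 3 Batch 1.
Batch 2: 0→5
Batch 6: 5→12
Batch 5: 12→23
Batch 4: 23→36
Batch 7: 36→50
Batch 3: 50→69
Batch 1: 69→89
Sum = 5+12+23+36+50+69+89 = 284.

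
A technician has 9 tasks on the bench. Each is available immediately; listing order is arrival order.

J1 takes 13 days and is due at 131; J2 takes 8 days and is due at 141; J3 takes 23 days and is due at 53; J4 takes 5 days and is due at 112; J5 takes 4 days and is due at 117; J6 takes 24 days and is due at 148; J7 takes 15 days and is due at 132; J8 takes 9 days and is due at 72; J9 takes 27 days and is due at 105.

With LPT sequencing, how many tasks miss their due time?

LPT (decreasing processing time): J9 J6 J3 J7 J1 J8 J2 J4 J5.
J9: 0→27, due 105, tardiness 0
J6: 27→51, due 148, tardiness 0
J3: 51→74, due 53, tardiness 21
J7: 74→89, due 132, tardiness 0
J1: 89→102, due 131, tardiness 0
J8: 102→111, due 72, tardiness 39
J2: 111→119, due 141, tardiness 0
J4: 119→124, due 112, tardiness 12
J5: 124→128, due 117, tardiness 11
Late tasks: 4.

4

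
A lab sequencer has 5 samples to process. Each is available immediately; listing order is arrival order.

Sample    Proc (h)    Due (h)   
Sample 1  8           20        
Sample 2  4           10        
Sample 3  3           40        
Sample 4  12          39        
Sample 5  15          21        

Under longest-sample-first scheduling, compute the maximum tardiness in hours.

LPT (decreasing processing time): Sample 5 Sample 4 Sample 1 Sample 2 Sample 3.
Sample 5: 0→15, due 21, tardiness 0
Sample 4: 15→27, due 39, tardiness 0
Sample 1: 27→35, due 20, tardiness 15
Sample 2: 35→39, due 10, tardiness 29
Sample 3: 39→42, due 40, tardiness 2
Maximum = 29.

29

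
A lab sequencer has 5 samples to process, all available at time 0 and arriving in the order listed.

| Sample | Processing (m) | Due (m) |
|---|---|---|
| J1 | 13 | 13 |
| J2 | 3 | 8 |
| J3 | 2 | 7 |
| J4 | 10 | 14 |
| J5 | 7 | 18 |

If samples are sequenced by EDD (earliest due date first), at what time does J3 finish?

EDD (increasing due date): J3 J2 J1 J4 J5.
J3: 0→2

2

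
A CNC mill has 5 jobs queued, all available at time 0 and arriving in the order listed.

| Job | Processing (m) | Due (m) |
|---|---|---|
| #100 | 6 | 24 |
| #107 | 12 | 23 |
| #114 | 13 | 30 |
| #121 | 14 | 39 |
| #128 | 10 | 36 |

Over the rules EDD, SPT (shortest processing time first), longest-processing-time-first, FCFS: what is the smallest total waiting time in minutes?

91

EDD (increasing due date): #107 #100 #114 #128 #121.
#107: waits 0, runs 0→12
#100: waits 12, runs 12→18
#114: waits 18, runs 18→31
#128: waits 31, runs 31→41
#121: waits 41, runs 41→55
Sum = 0+12+18+31+41 = 102.
SPT (increasing processing time): #100 #128 #107 #114 #121.
#100: waits 0, runs 0→6
#128: waits 6, runs 6→16
#107: waits 16, runs 16→28
#114: waits 28, runs 28→41
#121: waits 41, runs 41→55
Sum = 0+6+16+28+41 = 91.
LPT (decreasing processing time): #121 #114 #107 #128 #100.
#121: waits 0, runs 0→14
#114: waits 14, runs 14→27
#107: waits 27, runs 27→39
#128: waits 39, runs 39→49
#100: waits 49, runs 49→55
Sum = 0+14+27+39+49 = 129.
FIFO (arrival order): #100 #107 #114 #121 #128.
#100: waits 0, runs 0→6
#107: waits 6, runs 6→18
#114: waits 18, runs 18→31
#121: waits 31, runs 31→45
#128: waits 45, runs 45→55
Sum = 0+6+18+31+45 = 100.
EDD 102, SPT 91, LPT 129, FIFO 100 → minimum 91.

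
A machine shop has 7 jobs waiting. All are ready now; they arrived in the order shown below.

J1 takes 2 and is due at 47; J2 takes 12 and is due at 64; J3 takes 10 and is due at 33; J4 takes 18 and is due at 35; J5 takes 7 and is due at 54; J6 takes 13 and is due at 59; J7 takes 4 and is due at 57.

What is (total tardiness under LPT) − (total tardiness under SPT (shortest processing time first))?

LPT (decreasing processing time): J4 J6 J2 J3 J5 J7 J1.
J4: 0→18, due 35, tardiness 0
J6: 18→31, due 59, tardiness 0
J2: 31→43, due 64, tardiness 0
J3: 43→53, due 33, tardiness 20
J5: 53→60, due 54, tardiness 6
J7: 60→64, due 57, tardiness 7
J1: 64→66, due 47, tardiness 19
Sum = 0+0+0+20+6+7+19 = 52.
SPT (increasing processing time): J1 J7 J5 J3 J2 J6 J4.
J1: 0→2, due 47, tardiness 0
J7: 2→6, due 57, tardiness 0
J5: 6→13, due 54, tardiness 0
J3: 13→23, due 33, tardiness 0
J2: 23→35, due 64, tardiness 0
J6: 35→48, due 59, tardiness 0
J4: 48→66, due 35, tardiness 31
Sum = 0+0+0+0+0+0+31 = 31.
Difference = 52 − 31 = 21.

21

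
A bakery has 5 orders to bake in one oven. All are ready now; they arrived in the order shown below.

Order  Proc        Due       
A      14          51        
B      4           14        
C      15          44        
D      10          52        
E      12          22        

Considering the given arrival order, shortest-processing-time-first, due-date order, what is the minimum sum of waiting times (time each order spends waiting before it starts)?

FIFO (arrival order): A B C D E.
A: waits 0, runs 0→14
B: waits 14, runs 14→18
C: waits 18, runs 18→33
D: waits 33, runs 33→43
E: waits 43, runs 43→55
Sum = 0+14+18+33+43 = 108.
SPT (increasing processing time): B D E A C.
B: waits 0, runs 0→4
D: waits 4, runs 4→14
E: waits 14, runs 14→26
A: waits 26, runs 26→40
C: waits 40, runs 40→55
Sum = 0+4+14+26+40 = 84.
EDD (increasing due date): B E C A D.
B: waits 0, runs 0→4
E: waits 4, runs 4→16
C: waits 16, runs 16→31
A: waits 31, runs 31→45
D: waits 45, runs 45→55
Sum = 0+4+16+31+45 = 96.
FIFO 108, SPT 84, EDD 96 → minimum 84.

84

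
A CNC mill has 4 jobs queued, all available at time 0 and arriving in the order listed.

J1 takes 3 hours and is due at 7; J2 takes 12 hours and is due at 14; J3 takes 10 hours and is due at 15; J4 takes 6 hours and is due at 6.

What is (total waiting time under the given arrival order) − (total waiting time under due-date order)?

FIFO (arrival order): J1 J2 J3 J4.
J1: waits 0, runs 0→3
J2: waits 3, runs 3→15
J3: waits 15, runs 15→25
J4: waits 25, runs 25→31
Sum = 0+3+15+25 = 43.
EDD (increasing due date): J4 J1 J2 J3.
J4: waits 0, runs 0→6
J1: waits 6, runs 6→9
J2: waits 9, runs 9→21
J3: waits 21, runs 21→31
Sum = 0+6+9+21 = 36.
Difference = 43 − 36 = 7.

7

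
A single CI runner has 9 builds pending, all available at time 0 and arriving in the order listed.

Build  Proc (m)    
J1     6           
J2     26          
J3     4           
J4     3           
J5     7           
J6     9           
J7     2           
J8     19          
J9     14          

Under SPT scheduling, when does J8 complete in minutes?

SPT (increasing processing time): J7 J4 J3 J1 J5 J6 J9 J8 J2.
J7: 0→2
J4: 2→5
J3: 5→9
J1: 9→15
J5: 15→22
J6: 22→31
J9: 31→45
J8: 45→64

64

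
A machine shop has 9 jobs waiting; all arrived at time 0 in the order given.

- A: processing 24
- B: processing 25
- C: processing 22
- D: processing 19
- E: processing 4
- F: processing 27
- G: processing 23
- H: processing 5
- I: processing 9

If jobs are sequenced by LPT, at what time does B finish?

52

LPT (decreasing processing time): F B A G C D I H E.
F: 0→27
B: 27→52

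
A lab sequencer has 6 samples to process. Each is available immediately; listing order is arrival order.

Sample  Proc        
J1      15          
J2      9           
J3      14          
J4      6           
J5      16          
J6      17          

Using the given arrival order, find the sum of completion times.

258

FIFO (arrival order): J1 J2 J3 J4 J5 J6.
J1: 0→15
J2: 15→24
J3: 24→38
J4: 38→44
J5: 44→60
J6: 60→77
Sum = 15+24+38+44+60+77 = 258.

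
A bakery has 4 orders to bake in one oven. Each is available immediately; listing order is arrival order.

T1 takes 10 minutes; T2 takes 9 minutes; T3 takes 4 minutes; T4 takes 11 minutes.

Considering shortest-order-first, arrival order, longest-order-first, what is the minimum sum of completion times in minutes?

SPT (increasing processing time): T3 T2 T1 T4.
T3: 0→4
T2: 4→13
T1: 13→23
T4: 23→34
Sum = 4+13+23+34 = 74.
FIFO (arrival order): T1 T2 T3 T4.
T1: 0→10
T2: 10→19
T3: 19→23
T4: 23→34
Sum = 10+19+23+34 = 86.
LPT (decreasing processing time): T4 T1 T2 T3.
T4: 0→11
T1: 11→21
T2: 21→30
T3: 30→34
Sum = 11+21+30+34 = 96.
SPT 74, FIFO 86, LPT 96 → minimum 74.

74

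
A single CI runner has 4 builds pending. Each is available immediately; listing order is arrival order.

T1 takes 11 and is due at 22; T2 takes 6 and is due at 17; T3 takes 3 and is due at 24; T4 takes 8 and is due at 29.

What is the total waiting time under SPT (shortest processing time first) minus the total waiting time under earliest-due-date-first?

-14

SPT (increasing processing time): T3 T2 T4 T1.
T3: waits 0, runs 0→3
T2: waits 3, runs 3→9
T4: waits 9, runs 9→17
T1: waits 17, runs 17→28
Sum = 0+3+9+17 = 29.
EDD (increasing due date): T2 T1 T3 T4.
T2: waits 0, runs 0→6
T1: waits 6, runs 6→17
T3: waits 17, runs 17→20
T4: waits 20, runs 20→28
Sum = 0+6+17+20 = 43.
Difference = 29 − 43 = -14.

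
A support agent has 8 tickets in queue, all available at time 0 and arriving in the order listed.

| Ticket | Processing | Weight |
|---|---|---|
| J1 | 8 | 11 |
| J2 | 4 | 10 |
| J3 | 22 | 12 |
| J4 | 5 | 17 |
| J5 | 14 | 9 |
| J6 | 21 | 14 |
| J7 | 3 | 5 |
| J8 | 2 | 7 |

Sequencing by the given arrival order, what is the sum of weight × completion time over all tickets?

FIFO (arrival order): J1 J2 J3 J4 J5 J6 J7 J8.
J1: finishes 8, weight 11, w·C = 88
J2: finishes 12, weight 10, w·C = 120
J3: finishes 34, weight 12, w·C = 408
J4: finishes 39, weight 17, w·C = 663
J5: finishes 53, weight 9, w·C = 477
J6: finishes 74, weight 14, w·C = 1036
J7: finishes 77, weight 5, w·C = 385
J8: finishes 79, weight 7, w·C = 553
Sum = 88+120+408+663+477+1036+385+553 = 3730.

3730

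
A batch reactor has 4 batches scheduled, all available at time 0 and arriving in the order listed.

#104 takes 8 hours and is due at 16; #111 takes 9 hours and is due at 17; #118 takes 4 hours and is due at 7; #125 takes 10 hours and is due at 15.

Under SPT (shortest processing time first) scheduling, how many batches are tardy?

SPT (increasing processing time): #118 #104 #111 #125.
#118: 0→4, due 7, tardiness 0
#104: 4→12, due 16, tardiness 0
#111: 12→21, due 17, tardiness 4
#125: 21→31, due 15, tardiness 16
Late batches: 2.

2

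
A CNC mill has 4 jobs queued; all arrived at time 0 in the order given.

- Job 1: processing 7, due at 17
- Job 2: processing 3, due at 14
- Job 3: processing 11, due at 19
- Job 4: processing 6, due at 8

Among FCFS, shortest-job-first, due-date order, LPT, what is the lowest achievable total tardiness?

FIFO (arrival order): Job 1 Job 2 Job 3 Job 4.
Job 1: 0→7, due 17, tardiness 0
Job 2: 7→10, due 14, tardiness 0
Job 3: 10→21, due 19, tardiness 2
Job 4: 21→27, due 8, tardiness 19
Sum = 0+0+2+19 = 21.
SPT (increasing processing time): Job 2 Job 4 Job 1 Job 3.
Job 2: 0→3, due 14, tardiness 0
Job 4: 3→9, due 8, tardiness 1
Job 1: 9→16, due 17, tardiness 0
Job 3: 16→27, due 19, tardiness 8
Sum = 0+1+0+8 = 9.
EDD (increasing due date): Job 4 Job 2 Job 1 Job 3.
Job 4: 0→6, due 8, tardiness 0
Job 2: 6→9, due 14, tardiness 0
Job 1: 9→16, due 17, tardiness 0
Job 3: 16→27, due 19, tardiness 8
Sum = 0+0+0+8 = 8.
LPT (decreasing processing time): Job 3 Job 1 Job 4 Job 2.
Job 3: 0→11, due 19, tardiness 0
Job 1: 11→18, due 17, tardiness 1
Job 4: 18→24, due 8, tardiness 16
Job 2: 24→27, due 14, tardiness 13
Sum = 0+1+16+13 = 30.
FIFO 21, SPT 9, EDD 8, LPT 30 → minimum 8.

8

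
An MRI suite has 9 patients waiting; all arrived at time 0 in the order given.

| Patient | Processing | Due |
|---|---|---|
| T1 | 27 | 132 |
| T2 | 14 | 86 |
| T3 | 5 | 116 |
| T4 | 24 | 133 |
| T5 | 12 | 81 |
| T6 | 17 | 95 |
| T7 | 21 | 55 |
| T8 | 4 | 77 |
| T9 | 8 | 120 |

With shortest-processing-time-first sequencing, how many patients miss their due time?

1

SPT (increasing processing time): T8 T3 T9 T5 T2 T6 T7 T4 T1.
T8: 0→4, due 77, tardiness 0
T3: 4→9, due 116, tardiness 0
T9: 9→17, due 120, tardiness 0
T5: 17→29, due 81, tardiness 0
T2: 29→43, due 86, tardiness 0
T6: 43→60, due 95, tardiness 0
T7: 60→81, due 55, tardiness 26
T4: 81→105, due 133, tardiness 0
T1: 105→132, due 132, tardiness 0
Late patients: 1.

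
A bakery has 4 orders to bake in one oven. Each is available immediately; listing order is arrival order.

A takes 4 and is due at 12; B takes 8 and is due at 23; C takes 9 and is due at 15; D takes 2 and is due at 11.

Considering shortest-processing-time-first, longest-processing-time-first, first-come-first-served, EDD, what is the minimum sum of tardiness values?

SPT (increasing processing time): D A B C.
D: 0→2, due 11, tardiness 0
A: 2→6, due 12, tardiness 0
B: 6→14, due 23, tardiness 0
C: 14→23, due 15, tardiness 8
Sum = 0+0+0+8 = 8.
LPT (decreasing processing time): C B A D.
C: 0→9, due 15, tardiness 0
B: 9→17, due 23, tardiness 0
A: 17→21, due 12, tardiness 9
D: 21→23, due 11, tardiness 12
Sum = 0+0+9+12 = 21.
FIFO (arrival order): A B C D.
A: 0→4, due 12, tardiness 0
B: 4→12, due 23, tardiness 0
C: 12→21, due 15, tardiness 6
D: 21→23, due 11, tardiness 12
Sum = 0+0+6+12 = 18.
EDD (increasing due date): D A C B.
D: 0→2, due 11, tardiness 0
A: 2→6, due 12, tardiness 0
C: 6→15, due 15, tardiness 0
B: 15→23, due 23, tardiness 0
Sum = 0+0+0+0 = 0.
SPT 8, LPT 21, FIFO 18, EDD 0 → minimum 0.

0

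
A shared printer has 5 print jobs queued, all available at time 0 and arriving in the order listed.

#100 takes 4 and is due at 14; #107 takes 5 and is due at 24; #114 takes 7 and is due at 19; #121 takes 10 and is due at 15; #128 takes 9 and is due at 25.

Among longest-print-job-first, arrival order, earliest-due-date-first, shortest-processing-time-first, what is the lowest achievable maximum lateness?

10

LPT (decreasing processing time): #121 #128 #114 #107 #100.
#121: 0→10, due 15, lateness -5
#128: 10→19, due 25, lateness -6
#114: 19→26, due 19, lateness 7
#107: 26→31, due 24, lateness 7
#100: 31→35, due 14, lateness 21
Maximum = 21.
FIFO (arrival order): #100 #107 #114 #121 #128.
#100: 0→4, due 14, lateness -10
#107: 4→9, due 24, lateness -15
#114: 9→16, due 19, lateness -3
#121: 16→26, due 15, lateness 11
#128: 26→35, due 25, lateness 10
Maximum = 11.
EDD (increasing due date): #100 #121 #114 #107 #128.
#100: 0→4, due 14, lateness -10
#121: 4→14, due 15, lateness -1
#114: 14→21, due 19, lateness 2
#107: 21→26, due 24, lateness 2
#128: 26→35, due 25, lateness 10
Maximum = 10.
SPT (increasing processing time): #100 #107 #114 #128 #121.
#100: 0→4, due 14, lateness -10
#107: 4→9, due 24, lateness -15
#114: 9→16, due 19, lateness -3
#128: 16→25, due 25, lateness 0
#121: 25→35, due 15, lateness 20
Maximum = 20.
LPT 21, FIFO 11, EDD 10, SPT 20 → minimum 10.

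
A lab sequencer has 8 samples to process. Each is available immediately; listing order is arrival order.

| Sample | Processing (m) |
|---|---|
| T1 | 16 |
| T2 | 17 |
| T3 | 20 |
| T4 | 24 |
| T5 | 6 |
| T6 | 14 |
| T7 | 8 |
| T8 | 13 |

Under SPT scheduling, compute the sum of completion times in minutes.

431

SPT (increasing processing time): T5 T7 T8 T6 T1 T2 T3 T4.
T5: 0→6
T7: 6→14
T8: 14→27
T6: 27→41
T1: 41→57
T2: 57→74
T3: 74→94
T4: 94→118
Sum = 6+14+27+41+57+74+94+118 = 431.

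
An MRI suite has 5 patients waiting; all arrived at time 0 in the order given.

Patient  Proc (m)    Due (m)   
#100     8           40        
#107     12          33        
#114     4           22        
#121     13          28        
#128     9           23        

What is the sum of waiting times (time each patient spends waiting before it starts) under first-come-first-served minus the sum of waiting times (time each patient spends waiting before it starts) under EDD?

8

FIFO (arrival order): #100 #107 #114 #121 #128.
#100: waits 0, runs 0→8
#107: waits 8, runs 8→20
#114: waits 20, runs 20→24
#121: waits 24, runs 24→37
#128: waits 37, runs 37→46
Sum = 0+8+20+24+37 = 89.
EDD (increasing due date): #114 #128 #121 #107 #100.
#114: waits 0, runs 0→4
#128: waits 4, runs 4→13
#121: waits 13, runs 13→26
#107: waits 26, runs 26→38
#100: waits 38, runs 38→46
Sum = 0+4+13+26+38 = 81.
Difference = 89 − 81 = 8.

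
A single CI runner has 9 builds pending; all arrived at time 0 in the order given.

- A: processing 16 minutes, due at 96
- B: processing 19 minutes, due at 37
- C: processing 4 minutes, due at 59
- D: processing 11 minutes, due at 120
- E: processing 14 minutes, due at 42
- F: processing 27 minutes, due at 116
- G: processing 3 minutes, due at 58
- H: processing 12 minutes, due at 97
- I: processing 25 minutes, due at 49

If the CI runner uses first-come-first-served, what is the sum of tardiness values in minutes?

149

FIFO (arrival order): A B C D E F G H I.
A: 0→16, due 96, tardiness 0
B: 16→35, due 37, tardiness 0
C: 35→39, due 59, tardiness 0
D: 39→50, due 120, tardiness 0
E: 50→64, due 42, tardiness 22
F: 64→91, due 116, tardiness 0
G: 91→94, due 58, tardiness 36
H: 94→106, due 97, tardiness 9
I: 106→131, due 49, tardiness 82
Sum = 0+0+0+0+22+0+36+9+82 = 149.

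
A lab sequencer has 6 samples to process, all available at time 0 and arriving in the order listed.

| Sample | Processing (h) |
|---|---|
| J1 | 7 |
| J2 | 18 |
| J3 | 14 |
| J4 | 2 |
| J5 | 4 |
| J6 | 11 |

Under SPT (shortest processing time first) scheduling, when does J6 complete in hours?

SPT (increasing processing time): J4 J5 J1 J6 J3 J2.
J4: 0→2
J5: 2→6
J1: 6→13
J6: 13→24

24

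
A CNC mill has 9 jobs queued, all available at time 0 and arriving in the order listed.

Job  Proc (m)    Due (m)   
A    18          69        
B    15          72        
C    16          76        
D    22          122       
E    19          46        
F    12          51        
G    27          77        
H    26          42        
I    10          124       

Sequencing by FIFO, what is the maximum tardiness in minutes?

113

FIFO (arrival order): A B C D E F G H I.
A: 0→18, due 69, tardiness 0
B: 18→33, due 72, tardiness 0
C: 33→49, due 76, tardiness 0
D: 49→71, due 122, tardiness 0
E: 71→90, due 46, tardiness 44
F: 90→102, due 51, tardiness 51
G: 102→129, due 77, tardiness 52
H: 129→155, due 42, tardiness 113
I: 155→165, due 124, tardiness 41
Maximum = 113.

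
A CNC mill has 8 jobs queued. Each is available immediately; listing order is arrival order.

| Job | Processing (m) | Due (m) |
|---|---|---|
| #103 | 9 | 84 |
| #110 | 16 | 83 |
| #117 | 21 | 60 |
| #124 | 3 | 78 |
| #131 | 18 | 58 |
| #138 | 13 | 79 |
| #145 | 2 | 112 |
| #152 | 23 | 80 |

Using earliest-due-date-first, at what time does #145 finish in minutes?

EDD (increasing due date): #131 #117 #124 #138 #152 #110 #103 #145.
#131: 0→18
#117: 18→39
#124: 39→42
#138: 42→55
#152: 55→78
#110: 78→94
#103: 94→103
#145: 103→105

105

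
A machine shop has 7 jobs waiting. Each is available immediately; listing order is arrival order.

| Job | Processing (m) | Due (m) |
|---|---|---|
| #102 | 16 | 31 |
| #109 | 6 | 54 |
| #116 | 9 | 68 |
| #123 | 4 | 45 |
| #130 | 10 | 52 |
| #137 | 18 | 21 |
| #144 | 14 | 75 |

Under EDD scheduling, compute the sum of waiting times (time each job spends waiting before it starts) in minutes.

255

EDD (increasing due date): #137 #102 #123 #130 #109 #116 #144.
#137: waits 0, runs 0→18
#102: waits 18, runs 18→34
#123: waits 34, runs 34→38
#130: waits 38, runs 38→48
#109: waits 48, runs 48→54
#116: waits 54, runs 54→63
#144: waits 63, runs 63→77
Sum = 0+18+34+38+48+54+63 = 255.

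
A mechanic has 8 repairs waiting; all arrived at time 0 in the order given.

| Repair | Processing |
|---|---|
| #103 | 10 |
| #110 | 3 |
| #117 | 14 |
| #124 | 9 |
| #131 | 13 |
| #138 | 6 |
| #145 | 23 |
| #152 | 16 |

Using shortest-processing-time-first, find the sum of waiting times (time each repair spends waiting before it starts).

SPT (increasing processing time): #110 #138 #124 #103 #131 #117 #152 #145.
#110: waits 0, runs 0→3
#138: waits 3, runs 3→9
#124: waits 9, runs 9→18
#103: waits 18, runs 18→28
#131: waits 28, runs 28→41
#117: waits 41, runs 41→55
#152: waits 55, runs 55→71
#145: waits 71, runs 71→94
Sum = 0+3+9+18+28+41+55+71 = 225.

225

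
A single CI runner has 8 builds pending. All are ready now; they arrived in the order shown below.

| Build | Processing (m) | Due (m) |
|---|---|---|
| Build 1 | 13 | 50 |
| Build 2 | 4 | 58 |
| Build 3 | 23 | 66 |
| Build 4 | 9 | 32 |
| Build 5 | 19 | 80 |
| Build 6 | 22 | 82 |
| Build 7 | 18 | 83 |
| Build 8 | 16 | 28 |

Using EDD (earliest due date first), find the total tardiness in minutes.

69

EDD (increasing due date): Build 8 Build 4 Build 1 Build 2 Build 3 Build 5 Build 6 Build 7.
Build 8: 0→16, due 28, tardiness 0
Build 4: 16→25, due 32, tardiness 0
Build 1: 25→38, due 50, tardiness 0
Build 2: 38→42, due 58, tardiness 0
Build 3: 42→65, due 66, tardiness 0
Build 5: 65→84, due 80, tardiness 4
Build 6: 84→106, due 82, tardiness 24
Build 7: 106→124, due 83, tardiness 41
Sum = 0+0+0+0+0+4+24+41 = 69.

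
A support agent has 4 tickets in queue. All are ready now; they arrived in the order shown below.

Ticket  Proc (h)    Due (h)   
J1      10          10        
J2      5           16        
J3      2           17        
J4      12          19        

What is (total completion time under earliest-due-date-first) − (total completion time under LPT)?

EDD (increasing due date): J1 J2 J3 J4.
J1: 0→10
J2: 10→15
J3: 15→17
J4: 17→29
Sum = 10+15+17+29 = 71.
LPT (decreasing processing time): J4 J1 J2 J3.
J4: 0→12
J1: 12→22
J2: 22→27
J3: 27→29
Sum = 12+22+27+29 = 90.
Difference = 71 − 90 = -19.

-19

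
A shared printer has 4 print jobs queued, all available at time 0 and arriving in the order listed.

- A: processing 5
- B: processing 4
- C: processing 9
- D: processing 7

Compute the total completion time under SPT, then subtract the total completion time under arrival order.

SPT (increasing processing time): B A D C.
B: 0→4
A: 4→9
D: 9→16
C: 16→25
Sum = 4+9+16+25 = 54.
FIFO (arrival order): A B C D.
A: 0→5
B: 5→9
C: 9→18
D: 18→25
Sum = 5+9+18+25 = 57.
Difference = 54 − 57 = -3.

-3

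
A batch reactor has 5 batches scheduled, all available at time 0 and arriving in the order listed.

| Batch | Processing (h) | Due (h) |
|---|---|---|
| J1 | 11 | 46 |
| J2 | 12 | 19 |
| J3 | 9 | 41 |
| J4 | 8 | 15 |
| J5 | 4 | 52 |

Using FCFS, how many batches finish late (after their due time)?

FIFO (arrival order): J1 J2 J3 J4 J5.
J1: 0→11, due 46, tardiness 0
J2: 11→23, due 19, tardiness 4
J3: 23→32, due 41, tardiness 0
J4: 32→40, due 15, tardiness 25
J5: 40→44, due 52, tardiness 0
Late batches: 2.

2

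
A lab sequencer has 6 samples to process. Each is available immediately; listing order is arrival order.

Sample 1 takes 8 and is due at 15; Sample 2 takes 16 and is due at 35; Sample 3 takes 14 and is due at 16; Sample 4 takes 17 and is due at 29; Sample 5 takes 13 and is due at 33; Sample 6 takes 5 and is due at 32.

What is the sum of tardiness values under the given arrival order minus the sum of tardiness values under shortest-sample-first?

35

FIFO (arrival order): Sample 1 Sample 2 Sample 3 Sample 4 Sample 5 Sample 6.
Sample 1: 0→8, due 15, tardiness 0
Sample 2: 8→24, due 35, tardiness 0
Sample 3: 24→38, due 16, tardiness 22
Sample 4: 38→55, due 29, tardiness 26
Sample 5: 55→68, due 33, tardiness 35
Sample 6: 68→73, due 32, tardiness 41
Sum = 0+0+22+26+35+41 = 124.
SPT (increasing processing time): Sample 6 Sample 1 Sample 5 Sample 3 Sample 2 Sample 4.
Sample 6: 0→5, due 32, tardiness 0
Sample 1: 5→13, due 15, tardiness 0
Sample 5: 13→26, due 33, tardiness 0
Sample 3: 26→40, due 16, tardiness 24
Sample 2: 40→56, due 35, tardiness 21
Sample 4: 56→73, due 29, tardiness 44
Sum = 0+0+0+24+21+44 = 89.
Difference = 124 − 89 = 35.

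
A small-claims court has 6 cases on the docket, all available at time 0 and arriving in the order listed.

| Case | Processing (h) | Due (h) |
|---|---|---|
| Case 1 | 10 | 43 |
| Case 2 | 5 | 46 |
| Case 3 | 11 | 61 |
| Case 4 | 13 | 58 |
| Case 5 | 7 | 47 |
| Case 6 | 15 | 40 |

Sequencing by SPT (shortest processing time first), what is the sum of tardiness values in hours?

SPT (increasing processing time): Case 2 Case 5 Case 1 Case 3 Case 4 Case 6.
Case 2: 0→5, due 46, tardiness 0
Case 5: 5→12, due 47, tardiness 0
Case 1: 12→22, due 43, tardiness 0
Case 3: 22→33, due 61, tardiness 0
Case 4: 33→46, due 58, tardiness 0
Case 6: 46→61, due 40, tardiness 21
Sum = 0+0+0+0+0+21 = 21.

21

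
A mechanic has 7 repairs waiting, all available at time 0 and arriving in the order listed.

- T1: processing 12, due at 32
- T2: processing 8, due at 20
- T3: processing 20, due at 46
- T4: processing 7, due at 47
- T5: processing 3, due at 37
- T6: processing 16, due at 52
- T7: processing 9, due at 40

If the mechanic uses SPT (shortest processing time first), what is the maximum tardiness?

SPT (increasing processing time): T5 T4 T2 T7 T1 T6 T3.
T5: 0→3, due 37, tardiness 0
T4: 3→10, due 47, tardiness 0
T2: 10→18, due 20, tardiness 0
T7: 18→27, due 40, tardiness 0
T1: 27→39, due 32, tardiness 7
T6: 39→55, due 52, tardiness 3
T3: 55→75, due 46, tardiness 29
Maximum = 29.

29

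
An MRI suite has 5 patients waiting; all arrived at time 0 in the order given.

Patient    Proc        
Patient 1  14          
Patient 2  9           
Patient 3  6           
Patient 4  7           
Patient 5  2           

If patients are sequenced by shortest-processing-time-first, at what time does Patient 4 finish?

SPT (increasing processing time): Patient 5 Patient 3 Patient 4 Patient 2 Patient 1.
Patient 5: 0→2
Patient 3: 2→8
Patient 4: 8→15

15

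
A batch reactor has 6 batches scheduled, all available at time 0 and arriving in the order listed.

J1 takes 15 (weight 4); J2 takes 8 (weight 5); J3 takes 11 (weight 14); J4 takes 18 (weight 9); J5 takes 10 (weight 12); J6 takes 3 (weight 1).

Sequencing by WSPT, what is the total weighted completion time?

WSPT (decreasing weight/processing-time ratio): J3 J5 J2 J4 J6 J1.
J3: finishes 11, weight 14, w·C = 154
J5: finishes 21, weight 12, w·C = 252
J2: finishes 29, weight 5, w·C = 145
J4: finishes 47, weight 9, w·C = 423
J6: finishes 50, weight 1, w·C = 50
J1: finishes 65, weight 4, w·C = 260
Sum = 154+252+145+423+50+260 = 1284.

1284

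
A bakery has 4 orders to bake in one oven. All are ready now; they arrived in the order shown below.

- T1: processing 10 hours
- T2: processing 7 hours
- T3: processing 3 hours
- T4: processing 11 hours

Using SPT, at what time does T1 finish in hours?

SPT (increasing processing time): T3 T2 T1 T4.
T3: 0→3
T2: 3→10
T1: 10→20

20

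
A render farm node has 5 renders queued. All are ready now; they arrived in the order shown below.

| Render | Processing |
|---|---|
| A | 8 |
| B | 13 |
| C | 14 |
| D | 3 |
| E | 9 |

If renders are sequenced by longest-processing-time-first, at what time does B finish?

27

LPT (decreasing processing time): C B E A D.
C: 0→14
B: 14→27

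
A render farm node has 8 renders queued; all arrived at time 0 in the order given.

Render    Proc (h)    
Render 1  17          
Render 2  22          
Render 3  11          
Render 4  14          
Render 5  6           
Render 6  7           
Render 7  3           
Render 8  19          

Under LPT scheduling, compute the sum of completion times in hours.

LPT (decreasing processing time): Render 2 Render 8 Render 1 Render 4 Render 3 Render 6 Render 5 Render 7.
Render 2: 0→22
Render 8: 22→41
Render 1: 41→58
Render 4: 58→72
Render 3: 72→83
Render 6: 83→90
Render 5: 90→96
Render 7: 96→99
Sum = 22+41+58+72+83+90+96+99 = 561.

561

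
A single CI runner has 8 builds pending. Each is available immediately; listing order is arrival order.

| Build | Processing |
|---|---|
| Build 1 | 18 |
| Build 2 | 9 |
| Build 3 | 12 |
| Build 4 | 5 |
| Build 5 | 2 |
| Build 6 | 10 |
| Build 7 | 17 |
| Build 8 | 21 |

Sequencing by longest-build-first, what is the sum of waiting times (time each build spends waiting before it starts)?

441

LPT (decreasing processing time): Build 8 Build 1 Build 7 Build 3 Build 6 Build 2 Build 4 Build 5.
Build 8: waits 0, runs 0→21
Build 1: waits 21, runs 21→39
Build 7: waits 39, runs 39→56
Build 3: waits 56, runs 56→68
Build 6: waits 68, runs 68→78
Build 2: waits 78, runs 78→87
Build 4: waits 87, runs 87→92
Build 5: waits 92, runs 92→94
Sum = 0+21+39+56+68+78+87+92 = 441.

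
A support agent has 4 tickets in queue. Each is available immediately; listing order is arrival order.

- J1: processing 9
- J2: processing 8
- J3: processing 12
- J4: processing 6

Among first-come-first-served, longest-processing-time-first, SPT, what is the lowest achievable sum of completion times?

FIFO (arrival order): J1 J2 J3 J4.
J1: 0→9
J2: 9→17
J3: 17→29
J4: 29→35
Sum = 9+17+29+35 = 90.
LPT (decreasing processing time): J3 J1 J2 J4.
J3: 0→12
J1: 12→21
J2: 21→29
J4: 29→35
Sum = 12+21+29+35 = 97.
SPT (increasing processing time): J4 J2 J1 J3.
J4: 0→6
J2: 6→14
J1: 14→23
J3: 23→35
Sum = 6+14+23+35 = 78.
FIFO 90, LPT 97, SPT 78 → minimum 78.

78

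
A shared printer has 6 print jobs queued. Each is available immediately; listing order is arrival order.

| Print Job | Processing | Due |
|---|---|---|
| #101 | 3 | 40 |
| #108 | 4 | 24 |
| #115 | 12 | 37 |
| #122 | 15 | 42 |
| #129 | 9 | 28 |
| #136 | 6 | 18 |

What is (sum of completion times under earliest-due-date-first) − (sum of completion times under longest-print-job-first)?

-66

EDD (increasing due date): #136 #108 #129 #115 #101 #122.
#136: 0→6
#108: 6→10
#129: 10→19
#115: 19→31
#101: 31→34
#122: 34→49
Sum = 6+10+19+31+34+49 = 149.
LPT (decreasing processing time): #122 #115 #129 #136 #108 #101.
#122: 0→15
#115: 15→27
#129: 27→36
#136: 36→42
#108: 42→46
#101: 46→49
Sum = 15+27+36+42+46+49 = 215.
Difference = 149 − 215 = -66.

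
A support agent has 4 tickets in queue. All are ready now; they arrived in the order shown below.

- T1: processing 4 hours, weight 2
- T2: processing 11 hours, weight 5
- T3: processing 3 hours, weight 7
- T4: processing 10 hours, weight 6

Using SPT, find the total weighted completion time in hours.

SPT (increasing processing time): T3 T1 T4 T2.
T3: finishes 3, weight 7, w·C = 21
T1: finishes 7, weight 2, w·C = 14
T4: finishes 17, weight 6, w·C = 102
T2: finishes 28, weight 5, w·C = 140
Sum = 21+14+102+140 = 277.

277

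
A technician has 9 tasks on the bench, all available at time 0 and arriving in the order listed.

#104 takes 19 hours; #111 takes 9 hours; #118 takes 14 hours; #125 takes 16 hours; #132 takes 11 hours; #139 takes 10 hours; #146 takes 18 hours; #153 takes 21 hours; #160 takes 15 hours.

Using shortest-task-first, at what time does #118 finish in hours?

SPT (increasing processing time): #111 #139 #132 #118 #160 #125 #146 #104 #153.
#111: 0→9
#139: 9→19
#132: 19→30
#118: 30→44

44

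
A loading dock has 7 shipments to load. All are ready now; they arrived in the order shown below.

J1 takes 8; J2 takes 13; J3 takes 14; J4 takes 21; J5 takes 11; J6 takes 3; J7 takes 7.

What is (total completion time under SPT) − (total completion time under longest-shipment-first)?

-146

SPT (increasing processing time): J6 J7 J1 J5 J2 J3 J4.
J6: 0→3
J7: 3→10
J1: 10→18
J5: 18→29
J2: 29→42
J3: 42→56
J4: 56→77
Sum = 3+10+18+29+42+56+77 = 235.
LPT (decreasing processing time): J4 J3 J2 J5 J1 J7 J6.
J4: 0→21
J3: 21→35
J2: 35→48
J5: 48→59
J1: 59→67
J7: 67→74
J6: 74→77
Sum = 21+35+48+59+67+74+77 = 381.
Difference = 235 − 381 = -146.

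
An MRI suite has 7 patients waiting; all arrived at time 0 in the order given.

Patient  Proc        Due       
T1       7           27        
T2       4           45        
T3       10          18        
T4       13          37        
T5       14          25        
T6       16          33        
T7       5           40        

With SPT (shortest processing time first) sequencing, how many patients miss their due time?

SPT (increasing processing time): T2 T7 T1 T3 T4 T5 T6.
T2: 0→4, due 45, tardiness 0
T7: 4→9, due 40, tardiness 0
T1: 9→16, due 27, tardiness 0
T3: 16→26, due 18, tardiness 8
T4: 26→39, due 37, tardiness 2
T5: 39→53, due 25, tardiness 28
T6: 53→69, due 33, tardiness 36
Late patients: 4.

4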